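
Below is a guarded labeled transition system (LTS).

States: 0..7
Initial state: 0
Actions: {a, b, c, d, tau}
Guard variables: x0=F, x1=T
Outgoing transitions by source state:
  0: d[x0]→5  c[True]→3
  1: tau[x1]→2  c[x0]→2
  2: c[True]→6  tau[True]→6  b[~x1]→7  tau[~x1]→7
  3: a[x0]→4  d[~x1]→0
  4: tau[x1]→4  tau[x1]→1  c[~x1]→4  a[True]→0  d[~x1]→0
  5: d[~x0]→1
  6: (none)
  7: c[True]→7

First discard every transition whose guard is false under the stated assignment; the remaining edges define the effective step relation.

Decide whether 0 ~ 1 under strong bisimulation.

Answer: NOT BISIMILAR

Analysis:
Compute ~ classes (split until stable):
  π0 = {{0,1,2,3,4,5,6,7}}
  π1 = {{0,7},{1},{2},{3,6},{4},{5}}
  π2 = {{0},{1},{2},{3,6},{4},{5},{7}}
7 equivalence class(es) (converged in 3)
class of 0: {0}; class of 1: {1}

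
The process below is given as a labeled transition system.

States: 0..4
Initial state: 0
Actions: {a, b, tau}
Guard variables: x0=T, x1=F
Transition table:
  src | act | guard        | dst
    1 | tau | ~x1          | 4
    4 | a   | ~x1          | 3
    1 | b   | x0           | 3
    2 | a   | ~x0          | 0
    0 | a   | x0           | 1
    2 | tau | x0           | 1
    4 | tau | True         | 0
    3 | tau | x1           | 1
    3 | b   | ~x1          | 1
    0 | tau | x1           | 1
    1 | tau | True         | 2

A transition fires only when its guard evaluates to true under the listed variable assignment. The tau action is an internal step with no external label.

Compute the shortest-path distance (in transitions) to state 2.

Layered search for 2:
  Layer 0: {0}
  Layer 1: {1}
  Layer 2: {2,3,4}
first hit 2 at d=2 via a·tau

Answer: 2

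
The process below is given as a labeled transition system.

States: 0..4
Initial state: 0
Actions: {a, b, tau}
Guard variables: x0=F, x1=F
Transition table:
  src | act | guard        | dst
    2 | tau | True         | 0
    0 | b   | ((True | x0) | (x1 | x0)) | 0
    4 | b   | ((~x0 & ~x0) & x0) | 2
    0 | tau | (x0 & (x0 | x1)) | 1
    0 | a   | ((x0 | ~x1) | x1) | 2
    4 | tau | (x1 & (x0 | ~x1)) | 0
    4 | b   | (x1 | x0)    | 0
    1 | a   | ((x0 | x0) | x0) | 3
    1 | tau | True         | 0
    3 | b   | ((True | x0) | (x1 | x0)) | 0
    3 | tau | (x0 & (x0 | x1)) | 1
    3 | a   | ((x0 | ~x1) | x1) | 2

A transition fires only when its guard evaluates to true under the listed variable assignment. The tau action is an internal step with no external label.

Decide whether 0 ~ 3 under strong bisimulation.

Answer: BISIMILAR

Trace:
Compute ~ classes (split until stable):
  π0 = {{0,1,2,3,4}}
  π1 = {{0,3},{1,2},{4}}
Fixed point at round 2; 3 class(es).
0∈{0,3}, 3∈{0,3}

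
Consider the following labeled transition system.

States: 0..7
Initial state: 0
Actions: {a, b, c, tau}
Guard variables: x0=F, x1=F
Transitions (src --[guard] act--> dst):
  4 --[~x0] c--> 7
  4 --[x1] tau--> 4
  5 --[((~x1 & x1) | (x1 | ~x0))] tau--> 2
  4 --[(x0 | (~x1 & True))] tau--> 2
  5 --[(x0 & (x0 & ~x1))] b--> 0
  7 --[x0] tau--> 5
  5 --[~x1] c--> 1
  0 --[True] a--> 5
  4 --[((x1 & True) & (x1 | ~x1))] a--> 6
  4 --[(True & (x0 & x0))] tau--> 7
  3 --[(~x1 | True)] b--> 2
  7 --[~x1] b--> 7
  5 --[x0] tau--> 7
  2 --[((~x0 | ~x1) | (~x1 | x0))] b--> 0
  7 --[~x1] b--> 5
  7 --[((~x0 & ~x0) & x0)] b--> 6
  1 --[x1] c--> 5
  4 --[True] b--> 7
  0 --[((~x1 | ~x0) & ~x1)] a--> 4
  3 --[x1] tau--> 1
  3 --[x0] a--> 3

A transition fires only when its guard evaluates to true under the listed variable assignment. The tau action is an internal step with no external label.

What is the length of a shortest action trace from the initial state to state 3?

Breadth-first toward 3:
  Layer 0: {0}
  Layer 1: {4,5}
  Layer 2: {1,2,7}
3 never appears.

Answer: UNREACHABLE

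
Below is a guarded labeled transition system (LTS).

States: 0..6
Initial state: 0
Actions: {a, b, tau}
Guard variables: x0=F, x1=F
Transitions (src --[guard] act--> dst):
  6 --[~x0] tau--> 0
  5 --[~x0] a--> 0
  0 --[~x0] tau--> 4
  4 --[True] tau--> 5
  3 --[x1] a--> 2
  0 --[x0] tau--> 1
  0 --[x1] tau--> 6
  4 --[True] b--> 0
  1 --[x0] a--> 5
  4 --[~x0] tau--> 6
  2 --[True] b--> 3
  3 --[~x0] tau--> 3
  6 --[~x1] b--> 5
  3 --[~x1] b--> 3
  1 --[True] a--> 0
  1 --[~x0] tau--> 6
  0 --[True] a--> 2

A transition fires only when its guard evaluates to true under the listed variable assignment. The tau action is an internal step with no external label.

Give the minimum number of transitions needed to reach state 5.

Breadth-first toward 5:
  L0 = {0}
  L1 = {2,4}
  L2 = {3,5,6}
depth(5)=2, e.g. tau·tau

Answer: 2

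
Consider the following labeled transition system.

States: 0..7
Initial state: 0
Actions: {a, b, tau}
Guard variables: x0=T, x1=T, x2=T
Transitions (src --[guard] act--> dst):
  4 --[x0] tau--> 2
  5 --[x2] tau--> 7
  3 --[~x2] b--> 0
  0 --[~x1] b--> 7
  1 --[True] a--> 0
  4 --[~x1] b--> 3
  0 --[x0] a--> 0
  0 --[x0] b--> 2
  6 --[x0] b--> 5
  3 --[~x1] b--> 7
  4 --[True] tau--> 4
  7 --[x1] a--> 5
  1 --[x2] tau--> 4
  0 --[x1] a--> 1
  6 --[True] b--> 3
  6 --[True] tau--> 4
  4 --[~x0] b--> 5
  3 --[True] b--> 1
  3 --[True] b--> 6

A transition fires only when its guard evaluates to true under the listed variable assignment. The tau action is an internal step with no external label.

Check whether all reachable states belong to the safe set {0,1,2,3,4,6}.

Safe = {0,1,2,3,4,6}
R = {0,1,2,4}
  0: safe
  1: safe
  2: safe
  4: safe

Answer: INVARIANT HOLDS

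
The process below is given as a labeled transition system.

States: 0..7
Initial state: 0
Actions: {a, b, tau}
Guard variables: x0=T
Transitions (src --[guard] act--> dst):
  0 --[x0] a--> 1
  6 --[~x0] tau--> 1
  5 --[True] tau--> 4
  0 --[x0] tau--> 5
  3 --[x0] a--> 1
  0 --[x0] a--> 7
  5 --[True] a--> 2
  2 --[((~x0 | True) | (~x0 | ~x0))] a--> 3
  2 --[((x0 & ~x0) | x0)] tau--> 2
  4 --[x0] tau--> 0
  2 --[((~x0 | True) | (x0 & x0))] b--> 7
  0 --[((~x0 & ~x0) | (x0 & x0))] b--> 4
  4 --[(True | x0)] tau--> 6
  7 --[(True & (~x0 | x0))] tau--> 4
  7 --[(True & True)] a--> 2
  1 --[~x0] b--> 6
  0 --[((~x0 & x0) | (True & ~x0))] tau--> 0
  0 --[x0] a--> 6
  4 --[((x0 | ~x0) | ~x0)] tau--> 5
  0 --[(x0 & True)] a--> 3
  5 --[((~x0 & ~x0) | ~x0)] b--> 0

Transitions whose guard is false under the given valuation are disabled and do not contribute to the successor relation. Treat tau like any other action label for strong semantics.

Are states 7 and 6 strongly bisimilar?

Answer: NOT BISIMILAR

Trace:
Bisimulation quotient by refinement:
  P[0] = {{0,1,2,3,4,5,6,7}}
  P[1] = {{0,2},{1,6},{3},{4},{5,7}}
  P[2] = {{0},{1,6},{2},{3},{4},{5,7}}
stable after 3 split(s): 6 block(s)
7∈{5,7}, 6∈{1,6}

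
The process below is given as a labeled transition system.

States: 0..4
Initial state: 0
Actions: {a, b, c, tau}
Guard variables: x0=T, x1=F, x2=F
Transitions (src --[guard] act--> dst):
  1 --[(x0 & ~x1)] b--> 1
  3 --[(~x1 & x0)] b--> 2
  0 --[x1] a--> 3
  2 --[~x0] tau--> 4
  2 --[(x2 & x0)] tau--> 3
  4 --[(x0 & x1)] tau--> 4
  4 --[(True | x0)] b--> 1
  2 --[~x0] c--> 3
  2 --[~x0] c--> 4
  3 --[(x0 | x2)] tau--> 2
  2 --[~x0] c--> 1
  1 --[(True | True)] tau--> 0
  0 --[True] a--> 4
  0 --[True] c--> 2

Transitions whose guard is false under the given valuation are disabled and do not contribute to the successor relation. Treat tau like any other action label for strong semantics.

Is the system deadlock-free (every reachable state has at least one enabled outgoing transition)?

Reachable = {0,1,2,4}
  0: a→4  c→2  [2 exit(s)]
  1: b→1  tau→0  [2 exit(s)]
  2: ∅  [STUCK]
  4: b→1  [1 exit(s)]
Path to 2: c

Answer: DEADLOCK at state 2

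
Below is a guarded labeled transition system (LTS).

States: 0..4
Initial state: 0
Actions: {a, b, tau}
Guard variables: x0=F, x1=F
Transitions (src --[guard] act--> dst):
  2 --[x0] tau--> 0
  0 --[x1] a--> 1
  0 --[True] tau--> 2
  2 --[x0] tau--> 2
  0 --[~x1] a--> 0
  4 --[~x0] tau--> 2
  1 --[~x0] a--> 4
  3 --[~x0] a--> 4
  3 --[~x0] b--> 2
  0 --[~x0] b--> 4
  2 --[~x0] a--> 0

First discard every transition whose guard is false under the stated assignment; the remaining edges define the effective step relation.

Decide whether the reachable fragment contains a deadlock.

Answer: DEADLOCK-FREE

Analysis:
Reachable = {0,2,4}
  0: a→0  b→4  tau→2  [3 out]
  2: a→0  [1 out]
  4: tau→2  [1 out]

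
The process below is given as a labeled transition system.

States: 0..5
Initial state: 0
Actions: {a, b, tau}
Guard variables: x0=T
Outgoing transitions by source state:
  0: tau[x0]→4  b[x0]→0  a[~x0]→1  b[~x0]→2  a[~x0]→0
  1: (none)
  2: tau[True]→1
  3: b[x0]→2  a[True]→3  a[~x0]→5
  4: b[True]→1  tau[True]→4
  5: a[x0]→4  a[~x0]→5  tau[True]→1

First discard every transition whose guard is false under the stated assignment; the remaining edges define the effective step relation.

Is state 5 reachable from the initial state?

9 transition(s) survive guard evaluation.
L0 = {0}
L1 = {4}  cumulative {0,4}
L2 = {1}  cumulative {0,1,4}
Reach set: {0,1,4}

Answer: UNREACHABLE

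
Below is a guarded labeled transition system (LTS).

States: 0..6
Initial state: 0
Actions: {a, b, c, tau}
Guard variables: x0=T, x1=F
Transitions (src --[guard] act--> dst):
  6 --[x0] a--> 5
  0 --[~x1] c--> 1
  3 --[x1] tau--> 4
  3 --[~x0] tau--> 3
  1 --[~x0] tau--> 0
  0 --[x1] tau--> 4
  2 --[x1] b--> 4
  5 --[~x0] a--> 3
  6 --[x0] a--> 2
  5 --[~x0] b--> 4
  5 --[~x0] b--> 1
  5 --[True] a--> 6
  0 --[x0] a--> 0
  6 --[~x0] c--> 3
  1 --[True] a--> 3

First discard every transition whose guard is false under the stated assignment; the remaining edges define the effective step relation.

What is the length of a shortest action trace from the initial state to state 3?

Answer: 2

Trace:
Breadth-first toward 3:
  depth 0: {0}
  depth 1: {1}
  depth 2: {3}
first hit 3 at d=2 via c·a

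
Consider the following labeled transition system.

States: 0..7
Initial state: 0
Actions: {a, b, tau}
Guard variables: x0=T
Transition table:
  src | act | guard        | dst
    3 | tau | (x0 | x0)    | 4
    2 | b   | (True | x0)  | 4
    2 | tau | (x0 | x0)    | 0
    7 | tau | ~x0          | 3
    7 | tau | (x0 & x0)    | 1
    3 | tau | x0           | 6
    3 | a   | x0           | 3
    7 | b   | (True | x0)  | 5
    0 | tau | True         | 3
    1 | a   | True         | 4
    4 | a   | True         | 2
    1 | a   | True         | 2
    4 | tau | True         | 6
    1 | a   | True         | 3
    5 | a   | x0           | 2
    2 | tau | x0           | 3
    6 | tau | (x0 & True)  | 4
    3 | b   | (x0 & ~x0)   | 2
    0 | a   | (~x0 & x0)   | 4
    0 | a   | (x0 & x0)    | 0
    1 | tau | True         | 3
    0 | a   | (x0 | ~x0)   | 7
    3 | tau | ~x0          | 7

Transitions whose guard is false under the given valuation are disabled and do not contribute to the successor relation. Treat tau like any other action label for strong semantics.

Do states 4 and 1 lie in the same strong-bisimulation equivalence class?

Refine partition for ~:
  round 0: {{0,1,2,3,4,5,6,7}}
  round 1: {{0,1,3,4},{2,7},{5},{6}}
  round 2: {{0,1},{2},{3},{4},{5},{6},{7}}
  round 3: {{0},{1},{2},{3},{4},{5},{6},{7}}
Fixed point at round 4; 8 class(es).
[4]={4}  [1]={1}

Answer: NOT BISIMILAR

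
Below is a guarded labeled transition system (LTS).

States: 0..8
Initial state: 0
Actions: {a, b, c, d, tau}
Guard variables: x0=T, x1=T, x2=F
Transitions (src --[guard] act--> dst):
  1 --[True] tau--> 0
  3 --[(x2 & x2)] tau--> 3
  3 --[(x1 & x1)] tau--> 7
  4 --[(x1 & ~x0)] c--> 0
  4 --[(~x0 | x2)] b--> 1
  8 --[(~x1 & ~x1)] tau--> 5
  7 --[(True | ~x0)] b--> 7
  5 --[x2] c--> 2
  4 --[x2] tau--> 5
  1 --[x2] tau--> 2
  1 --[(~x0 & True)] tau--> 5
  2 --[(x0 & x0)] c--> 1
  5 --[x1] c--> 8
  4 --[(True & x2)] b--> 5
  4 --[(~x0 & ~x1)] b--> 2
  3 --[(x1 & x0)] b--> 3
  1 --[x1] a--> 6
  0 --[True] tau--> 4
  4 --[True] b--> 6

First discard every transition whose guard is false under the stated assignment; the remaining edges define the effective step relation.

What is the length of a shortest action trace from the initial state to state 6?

Answer: 2

Working:
Breadth-first toward 6:
  L0 = {0}
  L1 = {4}
  L2 = {6}
first hit 6 at d=2 via tau·b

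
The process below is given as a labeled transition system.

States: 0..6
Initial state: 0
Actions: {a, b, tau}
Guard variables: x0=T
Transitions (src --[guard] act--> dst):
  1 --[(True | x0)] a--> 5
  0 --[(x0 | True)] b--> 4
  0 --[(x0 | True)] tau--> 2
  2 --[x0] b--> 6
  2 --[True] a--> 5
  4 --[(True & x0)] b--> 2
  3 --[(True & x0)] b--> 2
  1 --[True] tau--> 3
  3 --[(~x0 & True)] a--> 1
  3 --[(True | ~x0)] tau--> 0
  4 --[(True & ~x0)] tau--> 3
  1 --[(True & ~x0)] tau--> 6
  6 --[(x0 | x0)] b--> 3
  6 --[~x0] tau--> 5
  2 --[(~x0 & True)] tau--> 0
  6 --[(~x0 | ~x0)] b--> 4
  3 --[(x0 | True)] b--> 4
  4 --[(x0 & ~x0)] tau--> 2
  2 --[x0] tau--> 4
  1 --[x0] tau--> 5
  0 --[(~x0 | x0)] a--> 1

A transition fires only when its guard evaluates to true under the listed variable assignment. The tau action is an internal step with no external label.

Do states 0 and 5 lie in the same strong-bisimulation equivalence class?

Answer: NOT BISIMILAR

Analysis:
Compute ~ classes (split until stable):
  π0 = {{0,1,2,3,4,5,6}}
  π1 = {{0,2},{1},{3},{4,6},{5}}
  π2 = {{0},{1},{2},{3},{4},{5},{6}}
stable after 3 split(s): 7 block(s)
[0]={0}  [5]={5}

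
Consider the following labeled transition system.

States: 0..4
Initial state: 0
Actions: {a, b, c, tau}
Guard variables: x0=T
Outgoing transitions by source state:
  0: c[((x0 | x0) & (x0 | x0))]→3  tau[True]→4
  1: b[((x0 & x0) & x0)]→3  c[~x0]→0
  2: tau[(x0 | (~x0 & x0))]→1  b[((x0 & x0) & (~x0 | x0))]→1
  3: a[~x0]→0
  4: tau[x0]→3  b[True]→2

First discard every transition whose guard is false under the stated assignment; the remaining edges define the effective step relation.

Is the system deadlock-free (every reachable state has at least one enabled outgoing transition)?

Answer: DEADLOCK at state 3

Analysis:
R = {0,1,2,3,4}
  0: c→3  tau→4  [deg 2]
  1: b→3  [deg 1]
  2: b→1  tau→1  [deg 2]
  3: ∅  [STUCK]
  4: b→2  tau→3  [deg 2]
witness 3: c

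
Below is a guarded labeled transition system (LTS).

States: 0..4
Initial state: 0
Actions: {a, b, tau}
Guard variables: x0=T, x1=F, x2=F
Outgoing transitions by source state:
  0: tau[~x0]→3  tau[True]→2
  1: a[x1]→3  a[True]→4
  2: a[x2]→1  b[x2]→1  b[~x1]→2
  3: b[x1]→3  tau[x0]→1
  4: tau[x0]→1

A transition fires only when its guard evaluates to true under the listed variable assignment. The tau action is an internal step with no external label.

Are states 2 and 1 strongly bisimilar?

Answer: NOT BISIMILAR

Analysis:
Refine partition for ~:
  P[0] = {{0,1,2,3,4}}
  P[1] = {{0,3,4},{1},{2}}
  P[2] = {{0},{1},{2},{3,4}}
4 equivalence class(es) (converged in 3)
[2]={2}  [1]={1}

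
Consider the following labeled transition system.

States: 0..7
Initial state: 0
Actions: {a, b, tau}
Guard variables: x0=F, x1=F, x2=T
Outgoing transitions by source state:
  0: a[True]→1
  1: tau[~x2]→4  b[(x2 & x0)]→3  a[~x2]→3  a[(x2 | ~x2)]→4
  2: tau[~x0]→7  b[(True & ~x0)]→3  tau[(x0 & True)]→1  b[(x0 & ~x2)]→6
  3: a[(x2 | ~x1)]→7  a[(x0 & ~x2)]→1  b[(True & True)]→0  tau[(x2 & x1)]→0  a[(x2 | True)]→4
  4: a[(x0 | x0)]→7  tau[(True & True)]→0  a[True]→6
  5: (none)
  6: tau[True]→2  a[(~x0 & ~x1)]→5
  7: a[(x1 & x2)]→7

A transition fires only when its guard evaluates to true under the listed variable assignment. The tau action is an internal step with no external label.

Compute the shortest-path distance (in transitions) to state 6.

Answer: 3

Trace:
Layered search for 6:
  depth 0: {0}
  depth 1: {1}
  depth 2: {4}
  depth 3: {6}
6 enters at depth 3; path a·a·a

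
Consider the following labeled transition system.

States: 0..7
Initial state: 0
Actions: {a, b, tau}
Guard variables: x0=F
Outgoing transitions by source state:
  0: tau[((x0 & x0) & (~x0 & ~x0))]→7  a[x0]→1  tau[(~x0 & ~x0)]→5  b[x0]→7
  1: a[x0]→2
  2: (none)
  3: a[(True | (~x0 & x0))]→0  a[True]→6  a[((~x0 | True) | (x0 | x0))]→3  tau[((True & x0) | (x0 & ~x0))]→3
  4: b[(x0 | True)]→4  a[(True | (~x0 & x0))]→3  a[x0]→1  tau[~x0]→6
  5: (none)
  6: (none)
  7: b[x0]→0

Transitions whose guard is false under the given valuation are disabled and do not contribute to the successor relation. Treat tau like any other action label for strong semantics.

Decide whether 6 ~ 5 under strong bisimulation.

Compute ~ classes (split until stable):
  round 0: {{0,1,2,3,4,5,6,7}}
  round 1: {{0},{1,2,5,6,7},{3},{4}}
Fixed point at round 2; 4 class(es).
6∈{1,2,5,6,7}, 5∈{1,2,5,6,7}

Answer: BISIMILAR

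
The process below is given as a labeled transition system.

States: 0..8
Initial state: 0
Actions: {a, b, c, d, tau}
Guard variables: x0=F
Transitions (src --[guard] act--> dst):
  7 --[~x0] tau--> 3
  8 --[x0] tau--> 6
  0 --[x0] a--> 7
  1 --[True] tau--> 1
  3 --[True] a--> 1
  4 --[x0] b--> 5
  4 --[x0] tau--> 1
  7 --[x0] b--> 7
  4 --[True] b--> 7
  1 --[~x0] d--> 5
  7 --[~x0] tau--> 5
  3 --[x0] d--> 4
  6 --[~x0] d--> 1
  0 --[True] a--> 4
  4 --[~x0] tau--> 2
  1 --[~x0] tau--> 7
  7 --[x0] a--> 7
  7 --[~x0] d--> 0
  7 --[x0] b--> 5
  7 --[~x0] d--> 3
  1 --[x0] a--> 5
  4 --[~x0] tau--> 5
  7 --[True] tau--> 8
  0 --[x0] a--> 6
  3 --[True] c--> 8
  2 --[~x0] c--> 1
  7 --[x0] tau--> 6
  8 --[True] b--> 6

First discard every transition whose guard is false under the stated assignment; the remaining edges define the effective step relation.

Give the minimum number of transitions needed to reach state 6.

Answer: 4

Working:
Breadth-first toward 6:
  Layer 0: {0}
  Layer 1: {4}
  Layer 2: {2,5,7}
  Layer 3: {1,3,8}
  Layer 4: {6}
depth(6)=4, e.g. a·b·tau·b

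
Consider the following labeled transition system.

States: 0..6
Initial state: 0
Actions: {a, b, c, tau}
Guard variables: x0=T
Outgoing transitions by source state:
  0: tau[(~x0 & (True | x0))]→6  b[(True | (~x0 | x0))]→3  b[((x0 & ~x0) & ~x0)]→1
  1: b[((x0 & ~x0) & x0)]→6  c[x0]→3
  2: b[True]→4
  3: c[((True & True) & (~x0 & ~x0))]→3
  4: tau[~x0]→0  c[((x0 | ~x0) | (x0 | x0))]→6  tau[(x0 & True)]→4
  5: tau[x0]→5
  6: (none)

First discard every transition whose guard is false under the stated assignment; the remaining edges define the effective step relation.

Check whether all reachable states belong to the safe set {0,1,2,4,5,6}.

Allowed set {0,1,2,4,5,6}
Reach set: {0,3}
  0: ✓
  3: ✗ unsafe
reach 3 via b — violates

Answer: INVARIANT VIOLATED at state 3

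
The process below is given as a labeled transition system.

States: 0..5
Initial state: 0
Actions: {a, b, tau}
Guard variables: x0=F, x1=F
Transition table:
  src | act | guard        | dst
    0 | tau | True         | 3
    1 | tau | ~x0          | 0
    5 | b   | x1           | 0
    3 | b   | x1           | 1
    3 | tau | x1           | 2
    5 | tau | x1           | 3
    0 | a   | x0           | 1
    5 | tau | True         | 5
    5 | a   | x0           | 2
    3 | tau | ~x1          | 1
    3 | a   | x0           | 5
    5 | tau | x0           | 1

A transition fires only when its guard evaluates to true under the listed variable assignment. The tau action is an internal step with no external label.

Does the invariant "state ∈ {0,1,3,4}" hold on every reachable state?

Answer: INVARIANT HOLDS

Analysis:
Inv-set: {0,1,3,4}
Reachable = {0,1,3}
  0: safe
  1: safe
  3: safe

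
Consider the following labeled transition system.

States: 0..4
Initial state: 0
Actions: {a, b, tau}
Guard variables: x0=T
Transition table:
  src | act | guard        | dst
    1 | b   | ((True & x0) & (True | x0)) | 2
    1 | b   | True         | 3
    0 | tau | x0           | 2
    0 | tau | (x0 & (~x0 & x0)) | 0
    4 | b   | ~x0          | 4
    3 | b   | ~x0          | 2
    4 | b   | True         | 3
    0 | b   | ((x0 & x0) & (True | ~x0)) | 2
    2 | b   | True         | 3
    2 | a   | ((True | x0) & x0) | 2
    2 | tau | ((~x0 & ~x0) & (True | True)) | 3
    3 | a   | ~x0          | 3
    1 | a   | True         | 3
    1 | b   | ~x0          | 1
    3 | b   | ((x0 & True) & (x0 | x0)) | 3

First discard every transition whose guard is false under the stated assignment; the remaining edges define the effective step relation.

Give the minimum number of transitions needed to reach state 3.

Answer: 2

Working:
Breadth-first toward 3:
  depth 0: {0}
  depth 1: {2}
  depth 2: {3}
first hit 3 at d=2 via b·b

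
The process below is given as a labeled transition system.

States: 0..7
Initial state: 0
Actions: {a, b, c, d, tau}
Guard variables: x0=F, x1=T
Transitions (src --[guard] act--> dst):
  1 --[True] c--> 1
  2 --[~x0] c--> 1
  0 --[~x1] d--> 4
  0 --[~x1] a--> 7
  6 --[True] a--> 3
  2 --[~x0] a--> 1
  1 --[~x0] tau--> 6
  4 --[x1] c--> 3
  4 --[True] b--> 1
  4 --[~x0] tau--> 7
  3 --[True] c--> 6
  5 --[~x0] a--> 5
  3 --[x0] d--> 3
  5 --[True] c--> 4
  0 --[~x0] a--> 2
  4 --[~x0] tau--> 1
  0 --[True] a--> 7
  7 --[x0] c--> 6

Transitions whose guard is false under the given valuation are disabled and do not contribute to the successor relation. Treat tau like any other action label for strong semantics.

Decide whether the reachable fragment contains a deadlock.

Reach set: {0,1,2,3,6,7}
  0: a→2  a→7  [deg 2]
  1: c→1  tau→6  [deg 2]
  2: a→1  c→1  [deg 2]
  3: c→6  [deg 1]
  6: a→3  [deg 1]
  7: ∅  [deadlock]
Path to 7: a

Answer: DEADLOCK at state 7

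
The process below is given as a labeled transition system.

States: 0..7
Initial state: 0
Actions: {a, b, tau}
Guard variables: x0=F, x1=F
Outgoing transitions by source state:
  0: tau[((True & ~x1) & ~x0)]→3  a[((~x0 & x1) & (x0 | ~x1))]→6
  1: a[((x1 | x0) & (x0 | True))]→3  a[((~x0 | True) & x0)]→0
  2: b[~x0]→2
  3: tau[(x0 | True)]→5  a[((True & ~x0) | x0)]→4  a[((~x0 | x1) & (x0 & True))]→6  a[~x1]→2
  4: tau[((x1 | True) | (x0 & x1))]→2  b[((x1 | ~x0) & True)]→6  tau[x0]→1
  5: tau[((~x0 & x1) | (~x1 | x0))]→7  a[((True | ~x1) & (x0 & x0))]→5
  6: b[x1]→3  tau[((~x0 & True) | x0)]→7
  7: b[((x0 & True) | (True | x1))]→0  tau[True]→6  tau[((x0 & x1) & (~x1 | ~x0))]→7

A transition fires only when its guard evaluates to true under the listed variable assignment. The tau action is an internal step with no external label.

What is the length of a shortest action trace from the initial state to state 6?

Answer: 3

Trace:
BFS to 6:
  Layer 0: {0}
  Layer 1: {3}
  Layer 2: {2,4,5}
  Layer 3: {6,7}
6 enters at depth 3; path tau·a·b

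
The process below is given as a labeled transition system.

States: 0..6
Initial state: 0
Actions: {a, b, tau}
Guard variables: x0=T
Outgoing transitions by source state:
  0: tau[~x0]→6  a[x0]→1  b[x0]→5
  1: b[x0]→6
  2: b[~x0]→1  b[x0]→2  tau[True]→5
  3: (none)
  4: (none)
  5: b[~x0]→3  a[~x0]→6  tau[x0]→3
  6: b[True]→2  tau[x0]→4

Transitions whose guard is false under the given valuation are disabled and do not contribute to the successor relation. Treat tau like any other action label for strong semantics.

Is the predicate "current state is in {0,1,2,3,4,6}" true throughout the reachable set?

Answer: INVARIANT VIOLATED at state 5

Analysis:
Allowed set {0,1,2,3,4,6}
R = {0,1,2,3,4,5,6}
  0: safe
  1: safe
  2: safe
  3: safe
  4: safe
  5: ✗ unsafe
  6: safe
counterexample path to 5: b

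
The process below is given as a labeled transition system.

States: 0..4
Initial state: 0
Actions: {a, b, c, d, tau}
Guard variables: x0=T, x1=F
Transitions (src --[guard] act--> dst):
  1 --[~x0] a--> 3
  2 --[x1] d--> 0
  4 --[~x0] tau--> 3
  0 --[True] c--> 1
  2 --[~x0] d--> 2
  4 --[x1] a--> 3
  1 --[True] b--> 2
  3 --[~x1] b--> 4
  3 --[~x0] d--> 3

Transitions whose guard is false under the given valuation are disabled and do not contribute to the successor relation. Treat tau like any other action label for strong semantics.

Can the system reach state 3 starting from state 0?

Guard filter leaves 3 enabled edge(s).
L0 = {0}
L1 = {1}  now seen {0,1}
L2 = {2}  now seen {0,1,2}
Reachable = {0,1,2}

Answer: UNREACHABLE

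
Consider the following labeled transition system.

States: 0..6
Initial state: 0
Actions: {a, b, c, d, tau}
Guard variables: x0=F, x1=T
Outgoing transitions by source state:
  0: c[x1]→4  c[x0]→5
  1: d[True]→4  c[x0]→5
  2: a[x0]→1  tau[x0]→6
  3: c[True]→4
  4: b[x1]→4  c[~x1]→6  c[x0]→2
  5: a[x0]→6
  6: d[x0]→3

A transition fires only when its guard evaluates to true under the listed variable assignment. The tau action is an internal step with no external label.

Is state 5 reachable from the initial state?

Answer: UNREACHABLE

Working:
Guard filter leaves 4 enabled edge(s).
depth 0: {0}
depth 1: {4}  total {0,4}
Reach set: {0,4}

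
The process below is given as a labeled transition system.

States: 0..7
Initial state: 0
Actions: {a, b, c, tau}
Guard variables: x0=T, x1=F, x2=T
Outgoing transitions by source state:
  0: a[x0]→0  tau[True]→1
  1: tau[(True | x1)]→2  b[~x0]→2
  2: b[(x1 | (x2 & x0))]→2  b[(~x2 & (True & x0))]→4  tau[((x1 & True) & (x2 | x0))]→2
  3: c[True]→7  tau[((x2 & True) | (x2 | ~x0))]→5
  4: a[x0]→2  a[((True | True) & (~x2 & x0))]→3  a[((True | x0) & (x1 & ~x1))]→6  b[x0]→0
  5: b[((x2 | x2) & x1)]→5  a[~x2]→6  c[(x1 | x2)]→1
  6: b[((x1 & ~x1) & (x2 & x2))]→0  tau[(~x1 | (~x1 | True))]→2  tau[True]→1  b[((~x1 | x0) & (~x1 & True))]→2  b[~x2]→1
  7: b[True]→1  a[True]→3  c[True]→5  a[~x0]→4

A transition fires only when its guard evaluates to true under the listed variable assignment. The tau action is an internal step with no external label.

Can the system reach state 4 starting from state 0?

Answer: UNREACHABLE

Analysis:
15 transition(s) survive guard evaluation.
L0 = {0}
L1 = {1}  now seen {0,1}
L2 = {2}  now seen {0,1,2}
Reach set: {0,1,2}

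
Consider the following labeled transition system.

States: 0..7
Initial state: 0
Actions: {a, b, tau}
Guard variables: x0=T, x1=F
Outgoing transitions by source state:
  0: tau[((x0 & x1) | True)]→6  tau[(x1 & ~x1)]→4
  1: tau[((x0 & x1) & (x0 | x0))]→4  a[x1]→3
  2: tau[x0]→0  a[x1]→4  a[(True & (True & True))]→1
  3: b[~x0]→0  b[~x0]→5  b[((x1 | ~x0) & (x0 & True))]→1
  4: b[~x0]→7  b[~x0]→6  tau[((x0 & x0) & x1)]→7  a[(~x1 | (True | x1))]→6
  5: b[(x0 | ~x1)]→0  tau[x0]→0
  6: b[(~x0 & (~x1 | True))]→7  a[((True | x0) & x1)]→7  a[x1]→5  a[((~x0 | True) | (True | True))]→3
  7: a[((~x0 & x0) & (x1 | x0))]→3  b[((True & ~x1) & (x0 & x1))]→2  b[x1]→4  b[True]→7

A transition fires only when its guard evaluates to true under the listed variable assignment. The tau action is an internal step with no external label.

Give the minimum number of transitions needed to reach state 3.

Layered search for 3:
  depth 0: {0}
  depth 1: {6}
  depth 2: {3}
first hit 3 at d=2 via tau·a

Answer: 2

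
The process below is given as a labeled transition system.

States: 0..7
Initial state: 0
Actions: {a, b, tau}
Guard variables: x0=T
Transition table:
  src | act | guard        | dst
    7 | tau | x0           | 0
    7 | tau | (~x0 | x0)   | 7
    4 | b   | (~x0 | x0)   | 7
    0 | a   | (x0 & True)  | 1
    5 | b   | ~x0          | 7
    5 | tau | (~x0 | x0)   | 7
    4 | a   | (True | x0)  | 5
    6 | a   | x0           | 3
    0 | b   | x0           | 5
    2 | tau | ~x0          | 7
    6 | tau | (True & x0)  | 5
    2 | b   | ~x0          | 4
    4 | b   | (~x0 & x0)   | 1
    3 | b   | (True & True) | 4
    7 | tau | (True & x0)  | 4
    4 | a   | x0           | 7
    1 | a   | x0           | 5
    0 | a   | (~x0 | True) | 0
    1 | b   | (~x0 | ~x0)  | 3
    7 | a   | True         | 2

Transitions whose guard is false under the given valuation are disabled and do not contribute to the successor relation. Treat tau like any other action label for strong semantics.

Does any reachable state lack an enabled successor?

Answer: DEADLOCK at state 2

Analysis:
Reach set: {0,1,2,4,5,7}
  0: a→0  a→1  b→5  [deg 3]
  1: a→5  [deg 1]
  2: ∅  [no exit]
  4: a→5  a→7  b→7  [deg 3]
  5: tau→7  [deg 1]
  7: a→2  tau→0  tau→4  tau→7  [deg 4]
trace reaching 2: b·tau·a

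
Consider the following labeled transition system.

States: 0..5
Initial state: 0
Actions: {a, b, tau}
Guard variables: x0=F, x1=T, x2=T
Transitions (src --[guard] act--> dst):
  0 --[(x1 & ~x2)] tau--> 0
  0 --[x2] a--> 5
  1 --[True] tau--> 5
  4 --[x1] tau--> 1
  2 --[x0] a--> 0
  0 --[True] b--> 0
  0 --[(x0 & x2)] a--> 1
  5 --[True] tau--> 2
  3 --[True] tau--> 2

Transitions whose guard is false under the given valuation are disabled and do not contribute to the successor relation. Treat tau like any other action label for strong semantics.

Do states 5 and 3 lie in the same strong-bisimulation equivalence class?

Bisimulation quotient by refinement:
  P[0] = {{0,1,2,3,4,5}}
  P[1] = {{0},{1,3,4,5},{2}}
  P[2] = {{0},{1,4},{2},{3,5}}
  P[3] = {{0},{1},{2},{3,5},{4}}
Fixed point at round 4; 5 class(es).
[5]={3,5}  [3]={3,5}

Answer: BISIMILAR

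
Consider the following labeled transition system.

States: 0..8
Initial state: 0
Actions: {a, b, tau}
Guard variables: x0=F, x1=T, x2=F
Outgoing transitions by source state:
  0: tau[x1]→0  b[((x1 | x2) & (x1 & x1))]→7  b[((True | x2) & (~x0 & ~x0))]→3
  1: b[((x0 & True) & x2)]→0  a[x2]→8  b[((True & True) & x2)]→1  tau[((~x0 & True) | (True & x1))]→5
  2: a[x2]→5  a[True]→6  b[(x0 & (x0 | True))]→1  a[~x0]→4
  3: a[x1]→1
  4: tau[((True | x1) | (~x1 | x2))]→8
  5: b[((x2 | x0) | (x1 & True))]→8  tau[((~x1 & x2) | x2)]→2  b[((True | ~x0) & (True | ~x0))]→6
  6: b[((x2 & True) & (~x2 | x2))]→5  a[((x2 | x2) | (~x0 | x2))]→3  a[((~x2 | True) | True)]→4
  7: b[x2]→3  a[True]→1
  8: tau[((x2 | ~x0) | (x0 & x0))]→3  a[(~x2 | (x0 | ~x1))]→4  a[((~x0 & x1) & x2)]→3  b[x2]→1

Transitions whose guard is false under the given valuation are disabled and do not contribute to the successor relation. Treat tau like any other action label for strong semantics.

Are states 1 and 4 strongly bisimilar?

Answer: NOT BISIMILAR

Analysis:
Bisimulation quotient by refinement:
  round 0: {{0,1,2,3,4,5,6,7,8}}
  round 1: {{0},{1,4},{2,3,6,7},{5},{8}}
  round 2: {{0},{1},{2,6},{3,7},{4},{5},{8}}
  round 3: {{0},{1},{2},{3,7},{4},{5},{6},{8}}
8 equivalence class(es) (converged in 4)
class of 1: {1}; class of 4: {4}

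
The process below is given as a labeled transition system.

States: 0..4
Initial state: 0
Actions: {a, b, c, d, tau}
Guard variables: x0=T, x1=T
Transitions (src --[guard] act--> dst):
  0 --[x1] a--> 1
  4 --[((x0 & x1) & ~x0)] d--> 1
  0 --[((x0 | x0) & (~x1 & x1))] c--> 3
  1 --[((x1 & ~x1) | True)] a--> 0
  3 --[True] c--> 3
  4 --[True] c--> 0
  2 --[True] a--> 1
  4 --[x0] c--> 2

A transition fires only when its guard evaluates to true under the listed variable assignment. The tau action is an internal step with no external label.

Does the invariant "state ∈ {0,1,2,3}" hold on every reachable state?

Safe = {0,1,2,3}
R = {0,1}
  0: safe
  1: safe

Answer: INVARIANT HOLDS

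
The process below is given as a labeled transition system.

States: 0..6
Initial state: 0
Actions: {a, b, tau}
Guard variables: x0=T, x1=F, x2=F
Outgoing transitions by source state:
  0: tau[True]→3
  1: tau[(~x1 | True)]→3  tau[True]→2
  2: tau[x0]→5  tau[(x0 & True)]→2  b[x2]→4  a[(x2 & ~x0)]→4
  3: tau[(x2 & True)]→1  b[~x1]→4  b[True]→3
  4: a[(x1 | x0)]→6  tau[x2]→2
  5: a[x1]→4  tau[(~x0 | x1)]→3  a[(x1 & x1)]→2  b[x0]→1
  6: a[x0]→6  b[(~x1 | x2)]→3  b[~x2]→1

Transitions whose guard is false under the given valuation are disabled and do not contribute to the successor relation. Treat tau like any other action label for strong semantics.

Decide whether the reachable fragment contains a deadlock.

Answer: DEADLOCK-FREE

Working:
Reach set: {0,1,2,3,4,5,6}
  0: tau→3  [1 out]
  1: tau→2  tau→3  [2 out]
  2: tau→2  tau→5  [2 out]
  3: b→3  b→4  [2 out]
  4: a→6  [1 out]
  5: b→1  [1 out]
  6: a→6  b→1  b→3  [3 out]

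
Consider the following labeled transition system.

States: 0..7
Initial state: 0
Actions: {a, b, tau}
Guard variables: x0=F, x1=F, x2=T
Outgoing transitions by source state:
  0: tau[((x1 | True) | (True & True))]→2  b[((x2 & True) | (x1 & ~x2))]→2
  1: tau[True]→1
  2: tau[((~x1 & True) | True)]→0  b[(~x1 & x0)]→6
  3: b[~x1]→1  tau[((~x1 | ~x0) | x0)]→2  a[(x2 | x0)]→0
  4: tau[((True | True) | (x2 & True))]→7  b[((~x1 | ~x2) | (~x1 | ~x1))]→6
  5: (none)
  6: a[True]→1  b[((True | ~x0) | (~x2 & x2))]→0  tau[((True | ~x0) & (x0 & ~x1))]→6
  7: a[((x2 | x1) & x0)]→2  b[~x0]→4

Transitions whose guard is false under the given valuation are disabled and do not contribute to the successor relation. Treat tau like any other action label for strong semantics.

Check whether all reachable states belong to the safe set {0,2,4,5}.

Answer: INVARIANT HOLDS

Trace:
Inv-set: {0,2,4,5}
Reach set: {0,2}
  0: ✓
  2: ✓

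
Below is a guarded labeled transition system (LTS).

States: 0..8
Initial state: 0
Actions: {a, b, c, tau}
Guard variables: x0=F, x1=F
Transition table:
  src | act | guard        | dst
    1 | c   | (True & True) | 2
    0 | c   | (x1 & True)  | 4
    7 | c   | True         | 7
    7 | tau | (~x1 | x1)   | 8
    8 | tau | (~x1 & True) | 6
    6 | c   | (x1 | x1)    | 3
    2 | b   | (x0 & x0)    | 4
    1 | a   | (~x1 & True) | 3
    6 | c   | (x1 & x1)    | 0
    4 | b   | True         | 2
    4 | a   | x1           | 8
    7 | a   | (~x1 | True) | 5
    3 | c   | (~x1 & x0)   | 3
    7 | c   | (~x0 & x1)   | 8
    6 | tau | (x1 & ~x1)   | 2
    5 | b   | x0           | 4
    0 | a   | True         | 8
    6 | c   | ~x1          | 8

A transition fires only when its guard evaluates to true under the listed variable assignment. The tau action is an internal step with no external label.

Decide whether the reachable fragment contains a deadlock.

Answer: DEADLOCK-FREE

Trace:
Reach set: {0,6,8}
  0: a→8  [1 out]
  6: c→8  [1 out]
  8: tau→6  [1 out]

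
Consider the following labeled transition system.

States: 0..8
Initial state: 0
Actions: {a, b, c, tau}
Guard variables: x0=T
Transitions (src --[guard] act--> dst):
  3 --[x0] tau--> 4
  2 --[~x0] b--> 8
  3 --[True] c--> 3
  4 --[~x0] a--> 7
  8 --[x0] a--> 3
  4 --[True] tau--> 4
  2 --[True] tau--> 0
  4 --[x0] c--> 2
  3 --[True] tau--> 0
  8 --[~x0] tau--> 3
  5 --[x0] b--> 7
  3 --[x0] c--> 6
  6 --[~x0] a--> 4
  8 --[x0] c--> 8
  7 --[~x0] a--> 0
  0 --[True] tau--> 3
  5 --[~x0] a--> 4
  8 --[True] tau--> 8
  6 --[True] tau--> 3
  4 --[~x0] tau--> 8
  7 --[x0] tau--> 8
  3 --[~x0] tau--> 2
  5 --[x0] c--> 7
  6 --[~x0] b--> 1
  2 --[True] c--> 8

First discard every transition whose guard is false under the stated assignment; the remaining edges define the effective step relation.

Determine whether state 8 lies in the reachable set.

After dropping false guards: 16 live edges.
L0 = {0}
L1 = {3}  total {0,3}
L2 = {4,6}  total {0,3,4,6}
L3 = {2}  total {0,2,3,4,6}
L4 = {8}  total {0,2,3,4,6,8}
Reach set: {0,2,3,4,6,8}
witness 8: tau·tau·c·c

Answer: REACHABLE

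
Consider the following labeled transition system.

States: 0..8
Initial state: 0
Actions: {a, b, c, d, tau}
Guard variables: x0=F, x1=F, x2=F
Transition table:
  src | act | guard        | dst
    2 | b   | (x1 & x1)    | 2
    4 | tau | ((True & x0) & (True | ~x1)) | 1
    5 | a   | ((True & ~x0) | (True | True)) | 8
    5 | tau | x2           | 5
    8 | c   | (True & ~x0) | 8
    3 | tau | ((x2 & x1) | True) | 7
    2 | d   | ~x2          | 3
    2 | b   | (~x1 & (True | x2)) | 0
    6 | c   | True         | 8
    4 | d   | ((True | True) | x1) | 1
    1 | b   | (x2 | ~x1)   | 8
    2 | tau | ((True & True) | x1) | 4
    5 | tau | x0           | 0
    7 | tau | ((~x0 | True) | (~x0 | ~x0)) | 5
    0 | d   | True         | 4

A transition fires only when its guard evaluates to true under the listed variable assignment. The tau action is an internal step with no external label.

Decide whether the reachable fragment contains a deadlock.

Reach set: {0,1,4,8}
  0: d→4  [1 out]
  1: b→8  [1 out]
  4: d→1  [1 out]
  8: c→8  [1 out]

Answer: DEADLOCK-FREE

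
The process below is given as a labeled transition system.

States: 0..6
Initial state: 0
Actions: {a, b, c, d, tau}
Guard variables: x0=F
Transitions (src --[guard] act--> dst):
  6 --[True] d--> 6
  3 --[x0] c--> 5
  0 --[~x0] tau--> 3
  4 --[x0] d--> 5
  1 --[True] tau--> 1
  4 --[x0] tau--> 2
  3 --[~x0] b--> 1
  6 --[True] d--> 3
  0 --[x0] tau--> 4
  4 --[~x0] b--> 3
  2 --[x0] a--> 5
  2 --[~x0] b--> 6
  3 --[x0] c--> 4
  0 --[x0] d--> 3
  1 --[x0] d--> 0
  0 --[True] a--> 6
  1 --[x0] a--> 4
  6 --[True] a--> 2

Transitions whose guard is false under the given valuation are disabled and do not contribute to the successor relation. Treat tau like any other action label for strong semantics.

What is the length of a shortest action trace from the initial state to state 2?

Answer: 2

Working:
Layered search for 2:
  L0 = {0}
  L1 = {3,6}
  L2 = {1,2}
depth(2)=2, e.g. a·a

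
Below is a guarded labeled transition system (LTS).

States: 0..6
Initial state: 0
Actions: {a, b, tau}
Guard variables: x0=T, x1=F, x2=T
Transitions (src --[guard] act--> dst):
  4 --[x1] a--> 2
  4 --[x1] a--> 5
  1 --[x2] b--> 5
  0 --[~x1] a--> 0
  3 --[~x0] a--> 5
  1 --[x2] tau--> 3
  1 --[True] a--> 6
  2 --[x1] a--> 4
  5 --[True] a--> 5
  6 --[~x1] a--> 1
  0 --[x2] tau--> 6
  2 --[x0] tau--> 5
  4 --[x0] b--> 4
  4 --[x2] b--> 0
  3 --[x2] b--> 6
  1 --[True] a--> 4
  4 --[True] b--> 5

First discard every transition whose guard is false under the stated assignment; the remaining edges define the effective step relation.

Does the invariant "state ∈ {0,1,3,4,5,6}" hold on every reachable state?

Answer: INVARIANT HOLDS

Working:
Allowed set {0,1,3,4,5,6}
R = {0,1,3,4,5,6}
  0: safe
  1: safe
  3: safe
  4: safe
  5: safe
  6: safe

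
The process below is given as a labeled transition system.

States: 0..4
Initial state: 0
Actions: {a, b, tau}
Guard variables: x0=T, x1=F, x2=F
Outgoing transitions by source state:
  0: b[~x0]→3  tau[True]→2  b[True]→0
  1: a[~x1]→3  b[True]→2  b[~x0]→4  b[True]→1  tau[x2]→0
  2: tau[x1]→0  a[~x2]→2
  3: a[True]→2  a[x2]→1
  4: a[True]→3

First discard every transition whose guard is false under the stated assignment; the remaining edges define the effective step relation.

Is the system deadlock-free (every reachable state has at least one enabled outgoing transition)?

Reach set: {0,2}
  0: b→0  tau→2  [2 exit(s)]
  2: a→2  [1 exit(s)]

Answer: DEADLOCK-FREE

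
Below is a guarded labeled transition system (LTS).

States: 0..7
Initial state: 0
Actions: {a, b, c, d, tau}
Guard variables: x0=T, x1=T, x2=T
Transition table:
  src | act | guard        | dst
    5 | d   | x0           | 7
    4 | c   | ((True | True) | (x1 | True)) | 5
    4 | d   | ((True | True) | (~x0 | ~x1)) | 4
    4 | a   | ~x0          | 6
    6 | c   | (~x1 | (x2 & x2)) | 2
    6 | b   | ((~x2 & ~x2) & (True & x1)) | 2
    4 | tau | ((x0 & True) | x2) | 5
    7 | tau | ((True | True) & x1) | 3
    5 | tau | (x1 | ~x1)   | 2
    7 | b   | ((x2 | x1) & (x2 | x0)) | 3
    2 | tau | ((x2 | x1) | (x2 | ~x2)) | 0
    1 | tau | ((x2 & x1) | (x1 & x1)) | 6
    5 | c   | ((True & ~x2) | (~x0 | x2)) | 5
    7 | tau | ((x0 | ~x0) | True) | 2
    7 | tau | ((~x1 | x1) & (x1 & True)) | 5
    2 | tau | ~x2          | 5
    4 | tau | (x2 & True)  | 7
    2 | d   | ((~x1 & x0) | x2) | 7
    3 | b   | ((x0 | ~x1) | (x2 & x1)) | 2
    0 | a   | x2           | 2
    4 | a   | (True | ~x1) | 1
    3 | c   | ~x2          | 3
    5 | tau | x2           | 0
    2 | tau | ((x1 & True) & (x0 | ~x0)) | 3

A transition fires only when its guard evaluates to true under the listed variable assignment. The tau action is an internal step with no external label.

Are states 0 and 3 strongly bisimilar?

Answer: NOT BISIMILAR

Analysis:
Refine partition for ~:
  round 0: {{0,1,2,3,4,5,6,7}}
  round 1: {{0},{1},{2},{3},{4},{5},{6},{7}}
stable after 2 split(s): 8 block(s)
[0]={0}  [3]={3}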